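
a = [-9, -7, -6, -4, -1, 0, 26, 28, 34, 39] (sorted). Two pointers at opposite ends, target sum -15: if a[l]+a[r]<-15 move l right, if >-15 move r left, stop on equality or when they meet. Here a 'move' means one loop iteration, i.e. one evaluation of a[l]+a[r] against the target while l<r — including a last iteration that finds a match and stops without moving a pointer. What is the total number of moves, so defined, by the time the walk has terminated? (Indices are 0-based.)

8 moves

[0,9] -9+39=30 >-15 → r--
[0,8] -9+34=25 >-15 → r--
[0,7] -9+28=19 >-15 → r--
[0,6] -9+26=17 >-15 → r--
[0,5] -9+0=-9 >-15 → r--
[0,4] -9+-1=-10 >-15 → r--
[0,3] -9+-4=-13 >-15 → r--
[0,2] -9+-6=-15 → found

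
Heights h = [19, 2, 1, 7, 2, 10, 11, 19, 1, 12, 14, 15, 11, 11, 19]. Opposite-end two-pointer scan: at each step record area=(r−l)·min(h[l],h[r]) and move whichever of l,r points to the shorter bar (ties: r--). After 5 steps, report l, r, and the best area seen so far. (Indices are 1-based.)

l=1, r=10, best area=266

[1,15] min(19,19)*14=266 best=266 * → r--
[1,14] min(19,11)*13=143 best=266 → r--
[1,13] min(19,11)*12=132 best=266 → r--
[1,12] min(19,15)*11=165 best=266 → r--
[1,11] min(19,14)*10=140 best=266 → r--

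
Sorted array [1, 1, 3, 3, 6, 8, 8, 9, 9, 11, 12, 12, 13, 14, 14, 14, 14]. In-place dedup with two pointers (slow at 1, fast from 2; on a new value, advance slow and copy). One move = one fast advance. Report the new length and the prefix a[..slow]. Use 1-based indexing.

(s=1,f=2) a[fast]=1=a[slow] dup → fast++
(s=1,f=3) a[fast]=3≠a[slow]=1 write a[2]=3 → slow++,fast++
(s=2,f=4) a[fast]=3=a[slow] dup → fast++
(s=2,f=5) a[fast]=6≠a[slow]=3 write a[3]=6 → slow++,fast++
(s=3,f=6) a[fast]=8≠a[slow]=6 write a[4]=8 → slow++,fast++
(s=4,f=7) a[fast]=8=a[slow] dup → fast++
(s=4,f=8) a[fast]=9≠a[slow]=8 write a[5]=9 → slow++,fast++
(s=5,f=9) a[fast]=9=a[slow] dup → fast++
(s=5,f=10) a[fast]=11≠a[slow]=9 write a[6]=11 → slow++,fast++
(s=6,f=11) a[fast]=12≠a[slow]=11 write a[7]=12 → slow++,fast++
(s=7,f=12) a[fast]=12=a[slow] dup → fast++
(s=7,f=13) a[fast]=13≠a[slow]=12 write a[8]=13 → slow++,fast++
(s=8,f=14) a[fast]=14≠a[slow]=13 write a[9]=14 → slow++,fast++
(s=9,f=15) a[fast]=14=a[slow] dup → fast++
(s=9,f=16) a[fast]=14=a[slow] dup → fast++
(s=9,f=17) a[fast]=14=a[slow] dup → fast++

length 9; prefix = [1, 3, 6, 8, 9, 11, 12, 13, 14]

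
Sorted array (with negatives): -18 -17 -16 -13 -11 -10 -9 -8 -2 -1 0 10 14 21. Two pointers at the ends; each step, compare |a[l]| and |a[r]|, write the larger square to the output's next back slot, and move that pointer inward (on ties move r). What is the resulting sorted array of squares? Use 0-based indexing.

[0, 1, 4, 64, 81, 100, 100, 121, 169, 196, 256, 289, 324, 441]

[0,13] |-18|<=|21| out[13]=441 → r--
[0,12] |-18|>|14| out[12]=324 → l++
[1,12] |-17|>|14| out[11]=289 → l++
[2,12] |-16|>|14| out[10]=256 → l++
[3,12] |-13|<=|14| out[9]=196 → r--
[3,11] |-13|>|10| out[8]=169 → l++
[4,11] |-11|>|10| out[7]=121 → l++
[5,11] |-10|<=|10| out[6]=100 → r--
[5,10] |-10|>|0| out[5]=100 → l++
[6,10] |-9|>|0| out[4]=81 → l++
[7,10] |-8|>|0| out[3]=64 → l++
[8,10] |-2|>|0| out[2]=4 → l++
[9,10] |-1|>|0| out[1]=1 → l++
[10,10] |0|<=|0| out[0]=0 → r--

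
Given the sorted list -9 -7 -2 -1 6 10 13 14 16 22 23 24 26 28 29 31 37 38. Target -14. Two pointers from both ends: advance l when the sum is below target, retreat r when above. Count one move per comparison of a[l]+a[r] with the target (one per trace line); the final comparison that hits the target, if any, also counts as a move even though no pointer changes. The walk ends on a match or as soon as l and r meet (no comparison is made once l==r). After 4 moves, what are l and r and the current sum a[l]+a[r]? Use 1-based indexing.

l=1, r=14, sum=19

[1,18] -9+38=29 >-14 → r--
[1,17] -9+37=28 >-14 → r--
[1,16] -9+31=22 >-14 → r--
[1,15] -9+29=20 >-14 → r--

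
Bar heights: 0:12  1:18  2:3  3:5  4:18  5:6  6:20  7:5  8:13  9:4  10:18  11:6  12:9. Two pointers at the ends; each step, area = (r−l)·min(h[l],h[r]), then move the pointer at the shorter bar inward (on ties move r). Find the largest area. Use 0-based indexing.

l=0 r=12: min(12,9)*12=108 best=108 *, r--
l=0 r=11: min(12,6)*11=66 best=108, r--
l=0 r=10: min(12,18)*10=120 best=120 *, l++
l=1 r=10: min(18,18)*9=162 best=162 *, r--
l=1 r=9: min(18,4)*8=32 best=162, r--
l=1 r=8: min(18,13)*7=91 best=162, r--
l=1 r=7: min(18,5)*6=30 best=162, r--
l=1 r=6: min(18,20)*5=90 best=162, l++
l=2 r=6: min(3,20)*4=12 best=162, l++
l=3 r=6: min(5,20)*3=15 best=162, l++
l=4 r=6: min(18,20)*2=36 best=162, l++
l=5 r=6: min(6,20)*1=6 best=162, l++

max area = 162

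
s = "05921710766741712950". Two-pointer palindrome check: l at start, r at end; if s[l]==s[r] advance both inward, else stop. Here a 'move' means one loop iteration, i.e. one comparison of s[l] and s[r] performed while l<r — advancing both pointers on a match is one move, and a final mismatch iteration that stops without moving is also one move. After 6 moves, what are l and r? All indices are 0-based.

[0,19] '0'=='0' → l++,r--
[1,18] '5'=='5' → l++,r--
[2,17] '9'=='9' → l++,r--
[3,16] '2'=='2' → l++,r--
[4,15] '1'=='1' → l++,r--
[5,14] '7'=='7' → l++,r--

l=6, r=13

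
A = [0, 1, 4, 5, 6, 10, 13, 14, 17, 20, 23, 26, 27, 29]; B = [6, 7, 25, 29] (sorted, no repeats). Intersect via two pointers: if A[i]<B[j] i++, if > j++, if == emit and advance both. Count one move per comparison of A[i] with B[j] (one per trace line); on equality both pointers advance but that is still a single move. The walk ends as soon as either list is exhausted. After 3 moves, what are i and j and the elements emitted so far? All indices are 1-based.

i=4, j=1, emitted=[]

[i=1,j=1] 0<6 → i++
[i=2,j=1] 1<6 → i++
[i=3,j=1] 4<6 → i++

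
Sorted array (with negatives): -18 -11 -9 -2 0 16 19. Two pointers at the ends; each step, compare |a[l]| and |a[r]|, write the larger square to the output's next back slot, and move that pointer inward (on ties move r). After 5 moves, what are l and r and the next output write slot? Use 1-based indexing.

[1,7] |-18|<=|19| out[7]=361 → r--
[1,6] |-18|>|16| out[6]=324 → l++
[2,6] |-11|<=|16| out[5]=256 → r--
[2,5] |-11|>|0| out[4]=121 → l++
[3,5] |-9|>|0| out[3]=81 → l++

l=4, r=5, next write slot=2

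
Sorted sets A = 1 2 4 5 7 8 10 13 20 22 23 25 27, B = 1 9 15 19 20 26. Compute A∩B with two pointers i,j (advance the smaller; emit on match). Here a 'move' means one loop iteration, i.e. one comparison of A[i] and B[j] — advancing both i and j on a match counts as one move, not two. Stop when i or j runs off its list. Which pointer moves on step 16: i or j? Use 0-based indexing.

i=0 j=0: 1==1 emit, i++,j++
i=1 j=1: 2<9, i++
i=2 j=1: 4<9, i++
i=3 j=1: 5<9, i++
i=4 j=1: 7<9, i++
i=5 j=1: 8<9, i++
i=6 j=1: 10>9, j++
i=6 j=2: 10<15, i++
i=7 j=2: 13<15, i++
i=8 j=2: 20>15, j++
i=8 j=3: 20>19, j++
i=8 j=4: 20==20 emit, i++,j++
i=9 j=5: 22<26, i++
i=10 j=5: 23<26, i++
i=11 j=5: 25<26, i++
i=12 j=5: 27>26, j++

j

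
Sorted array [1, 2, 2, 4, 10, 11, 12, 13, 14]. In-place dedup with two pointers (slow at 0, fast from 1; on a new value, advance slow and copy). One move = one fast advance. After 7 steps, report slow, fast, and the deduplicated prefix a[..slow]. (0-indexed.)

slow=6, fast=8, prefix=[1, 2, 4, 10, 11, 12, 13]

slow=0 fast=1: a[fast]=2≠a[slow]=1 write a[1]=2, slow++,fast++
slow=1 fast=2: a[fast]=2=a[slow] dup, fast++
slow=1 fast=3: a[fast]=4≠a[slow]=2 write a[2]=4, slow++,fast++
slow=2 fast=4: a[fast]=10≠a[slow]=4 write a[3]=10, slow++,fast++
slow=3 fast=5: a[fast]=11≠a[slow]=10 write a[4]=11, slow++,fast++
slow=4 fast=6: a[fast]=12≠a[slow]=11 write a[5]=12, slow++,fast++
slow=5 fast=7: a[fast]=13≠a[slow]=12 write a[6]=13, slow++,fast++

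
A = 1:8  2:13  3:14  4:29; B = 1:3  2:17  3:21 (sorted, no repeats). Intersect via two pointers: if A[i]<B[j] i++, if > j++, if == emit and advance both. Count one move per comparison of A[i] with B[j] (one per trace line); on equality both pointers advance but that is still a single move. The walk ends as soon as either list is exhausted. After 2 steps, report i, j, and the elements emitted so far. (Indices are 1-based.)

i=1 j=1: 8>3, j++
i=1 j=2: 8<17, i++

i=2, j=2, emitted=[]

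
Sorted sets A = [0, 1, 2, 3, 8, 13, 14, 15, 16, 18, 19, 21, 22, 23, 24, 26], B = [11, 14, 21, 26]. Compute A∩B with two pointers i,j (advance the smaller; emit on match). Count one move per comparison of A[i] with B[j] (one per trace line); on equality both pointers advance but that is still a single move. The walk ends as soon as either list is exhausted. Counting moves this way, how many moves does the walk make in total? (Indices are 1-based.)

i=1 j=1: 0<11, i++
i=2 j=1: 1<11, i++
i=3 j=1: 2<11, i++
i=4 j=1: 3<11, i++
i=5 j=1: 8<11, i++
i=6 j=1: 13>11, j++
i=6 j=2: 13<14, i++
i=7 j=2: 14==14 emit, i++,j++
i=8 j=3: 15<21, i++
i=9 j=3: 16<21, i++
i=10 j=3: 18<21, i++
i=11 j=3: 19<21, i++
i=12 j=3: 21==21 emit, i++,j++
i=13 j=4: 22<26, i++
i=14 j=4: 23<26, i++
i=15 j=4: 24<26, i++
i=16 j=4: 26==26 emit, i++,j++

17 moves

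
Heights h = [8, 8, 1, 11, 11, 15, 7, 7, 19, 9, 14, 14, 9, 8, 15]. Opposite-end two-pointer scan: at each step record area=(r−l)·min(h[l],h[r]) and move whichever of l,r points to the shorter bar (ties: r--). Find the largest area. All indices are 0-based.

max area = 135

l=0 r=14: min(8,15)*14=112 best=112 *, l++
l=1 r=14: min(8,15)*13=104 best=112, l++
l=2 r=14: min(1,15)*12=12 best=112, l++
l=3 r=14: min(11,15)*11=121 best=121 *, l++
l=4 r=14: min(11,15)*10=110 best=121, l++
l=5 r=14: min(15,15)*9=135 best=135 *, r--
l=5 r=13: min(15,8)*8=64 best=135, r--
l=5 r=12: min(15,9)*7=63 best=135, r--
l=5 r=11: min(15,14)*6=84 best=135, r--
l=5 r=10: min(15,14)*5=70 best=135, r--
l=5 r=9: min(15,9)*4=36 best=135, r--
l=5 r=8: min(15,19)*3=45 best=135, l++
l=6 r=8: min(7,19)*2=14 best=135, l++
l=7 r=8: min(7,19)*1=7 best=135, l++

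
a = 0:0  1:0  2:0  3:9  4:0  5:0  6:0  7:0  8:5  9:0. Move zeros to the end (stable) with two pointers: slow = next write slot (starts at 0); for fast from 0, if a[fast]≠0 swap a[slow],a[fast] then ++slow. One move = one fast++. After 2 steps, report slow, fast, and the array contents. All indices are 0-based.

slow=0, fast=2, a=[0, 0, 0, 9, 0, 0, 0, 0, 5, 0]

(s=0,f=0) a[fast]=0 → fast++
(s=0,f=1) a[fast]=0 → fast++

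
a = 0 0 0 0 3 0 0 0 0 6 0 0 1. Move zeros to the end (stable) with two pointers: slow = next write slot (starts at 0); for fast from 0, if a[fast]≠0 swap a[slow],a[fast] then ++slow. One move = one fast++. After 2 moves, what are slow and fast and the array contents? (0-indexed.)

slow=0, fast=2, a=[0, 0, 0, 0, 3, 0, 0, 0, 0, 6, 0, 0, 1]

slow=0 fast=0: a[fast]=0, fast++
slow=0 fast=1: a[fast]=0, fast++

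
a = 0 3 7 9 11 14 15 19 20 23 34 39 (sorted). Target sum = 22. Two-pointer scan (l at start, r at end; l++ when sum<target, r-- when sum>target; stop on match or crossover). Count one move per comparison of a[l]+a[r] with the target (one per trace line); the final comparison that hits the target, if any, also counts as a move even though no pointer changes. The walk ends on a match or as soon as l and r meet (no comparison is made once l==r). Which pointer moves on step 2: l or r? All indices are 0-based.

r

l=0 r=11: 0+39=39 >22, r--
l=0 r=10: 0+34=34 >22, r--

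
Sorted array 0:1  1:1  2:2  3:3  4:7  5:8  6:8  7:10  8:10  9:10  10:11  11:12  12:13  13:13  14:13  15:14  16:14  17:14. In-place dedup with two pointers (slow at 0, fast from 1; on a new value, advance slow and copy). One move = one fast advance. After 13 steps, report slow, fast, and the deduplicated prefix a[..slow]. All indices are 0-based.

slow=0 fast=1: a[fast]=1=a[slow] dup, fast++
slow=0 fast=2: a[fast]=2≠a[slow]=1 write a[1]=2, slow++,fast++
slow=1 fast=3: a[fast]=3≠a[slow]=2 write a[2]=3, slow++,fast++
slow=2 fast=4: a[fast]=7≠a[slow]=3 write a[3]=7, slow++,fast++
slow=3 fast=5: a[fast]=8≠a[slow]=7 write a[4]=8, slow++,fast++
slow=4 fast=6: a[fast]=8=a[slow] dup, fast++
slow=4 fast=7: a[fast]=10≠a[slow]=8 write a[5]=10, slow++,fast++
slow=5 fast=8: a[fast]=10=a[slow] dup, fast++
slow=5 fast=9: a[fast]=10=a[slow] dup, fast++
slow=5 fast=10: a[fast]=11≠a[slow]=10 write a[6]=11, slow++,fast++
slow=6 fast=11: a[fast]=12≠a[slow]=11 write a[7]=12, slow++,fast++
slow=7 fast=12: a[fast]=13≠a[slow]=12 write a[8]=13, slow++,fast++
slow=8 fast=13: a[fast]=13=a[slow] dup, fast++

slow=8, fast=14, prefix=[1, 2, 3, 7, 8, 10, 11, 12, 13]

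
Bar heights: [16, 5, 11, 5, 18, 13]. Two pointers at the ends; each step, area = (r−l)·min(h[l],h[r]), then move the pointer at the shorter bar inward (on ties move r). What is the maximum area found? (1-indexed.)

[1,6] min(16,13)*5=65 best=65 * → r--
[1,5] min(16,18)*4=64 best=65 → l++
[2,5] min(5,18)*3=15 best=65 → l++
[3,5] min(11,18)*2=22 best=65 → l++
[4,5] min(5,18)*1=5 best=65 → l++

max area = 65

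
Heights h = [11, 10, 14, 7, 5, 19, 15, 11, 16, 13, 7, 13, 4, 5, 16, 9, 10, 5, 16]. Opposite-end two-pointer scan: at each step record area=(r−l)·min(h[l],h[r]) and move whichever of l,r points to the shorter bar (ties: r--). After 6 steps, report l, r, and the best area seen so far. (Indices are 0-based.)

l=0 r=18: min(11,16)*18=198 best=198 *, l++
l=1 r=18: min(10,16)*17=170 best=198, l++
l=2 r=18: min(14,16)*16=224 best=224 *, l++
l=3 r=18: min(7,16)*15=105 best=224, l++
l=4 r=18: min(5,16)*14=70 best=224, l++
l=5 r=18: min(19,16)*13=208 best=224, r--

l=5, r=17, best area=224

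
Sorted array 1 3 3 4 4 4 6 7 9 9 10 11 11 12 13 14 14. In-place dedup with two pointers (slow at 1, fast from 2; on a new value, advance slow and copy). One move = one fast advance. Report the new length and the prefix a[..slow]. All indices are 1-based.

length 11; prefix = [1, 3, 4, 6, 7, 9, 10, 11, 12, 13, 14]

slow=1 fast=2: a[fast]=3≠a[slow]=1 write a[2]=3, slow++,fast++
slow=2 fast=3: a[fast]=3=a[slow] dup, fast++
slow=2 fast=4: a[fast]=4≠a[slow]=3 write a[3]=4, slow++,fast++
slow=3 fast=5: a[fast]=4=a[slow] dup, fast++
slow=3 fast=6: a[fast]=4=a[slow] dup, fast++
slow=3 fast=7: a[fast]=6≠a[slow]=4 write a[4]=6, slow++,fast++
slow=4 fast=8: a[fast]=7≠a[slow]=6 write a[5]=7, slow++,fast++
slow=5 fast=9: a[fast]=9≠a[slow]=7 write a[6]=9, slow++,fast++
slow=6 fast=10: a[fast]=9=a[slow] dup, fast++
slow=6 fast=11: a[fast]=10≠a[slow]=9 write a[7]=10, slow++,fast++
slow=7 fast=12: a[fast]=11≠a[slow]=10 write a[8]=11, slow++,fast++
slow=8 fast=13: a[fast]=11=a[slow] dup, fast++
slow=8 fast=14: a[fast]=12≠a[slow]=11 write a[9]=12, slow++,fast++
slow=9 fast=15: a[fast]=13≠a[slow]=12 write a[10]=13, slow++,fast++
slow=10 fast=16: a[fast]=14≠a[slow]=13 write a[11]=14, slow++,fast++
slow=11 fast=17: a[fast]=14=a[slow] dup, fast++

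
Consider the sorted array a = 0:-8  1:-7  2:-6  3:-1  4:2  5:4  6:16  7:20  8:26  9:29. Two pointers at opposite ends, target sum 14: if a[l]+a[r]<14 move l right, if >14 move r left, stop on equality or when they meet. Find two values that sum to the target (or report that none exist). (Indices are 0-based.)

(-6, 20)

l=0 r=9: -8+29=21 >14, r--
l=0 r=8: -8+26=18 >14, r--
l=0 r=7: -8+20=12 <14, l++
l=1 r=7: -7+20=13 <14, l++
l=2 r=7: -6+20=14, found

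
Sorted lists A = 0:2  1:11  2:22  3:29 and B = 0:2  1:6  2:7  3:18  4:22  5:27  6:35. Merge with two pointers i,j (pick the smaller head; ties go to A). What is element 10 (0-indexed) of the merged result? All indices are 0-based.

i=0 j=0: A[i]=2<=B[j]=2 take 2, i++
i=1 j=0: A[i]=11>B[j]=2 take 2, j++
i=1 j=1: A[i]=11>B[j]=6 take 6, j++
i=1 j=2: A[i]=11>B[j]=7 take 7, j++
i=1 j=3: A[i]=11<=B[j]=18 take 11, i++
i=2 j=3: A[i]=22>B[j]=18 take 18, j++
i=2 j=4: A[i]=22<=B[j]=22 take 22, i++
i=3 j=4: A[i]=29>B[j]=22 take 22, j++
i=3 j=5: A[i]=29>B[j]=27 take 27, j++
i=3 j=6: A[i]=29<=B[j]=35 take 29, i++
i=4 j=6: A done, take B[j]=35, j++

merged[10] = 35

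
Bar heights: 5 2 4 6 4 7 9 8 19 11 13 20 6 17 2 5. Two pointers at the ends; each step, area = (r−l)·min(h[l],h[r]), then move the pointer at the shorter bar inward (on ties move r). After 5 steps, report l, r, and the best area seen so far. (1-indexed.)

l=4, r=14, best area=75

l=1 r=16: min(5,5)*15=75 best=75 *, r--
l=1 r=15: min(5,2)*14=28 best=75, r--
l=1 r=14: min(5,17)*13=65 best=75, l++
l=2 r=14: min(2,17)*12=24 best=75, l++
l=3 r=14: min(4,17)*11=44 best=75, l++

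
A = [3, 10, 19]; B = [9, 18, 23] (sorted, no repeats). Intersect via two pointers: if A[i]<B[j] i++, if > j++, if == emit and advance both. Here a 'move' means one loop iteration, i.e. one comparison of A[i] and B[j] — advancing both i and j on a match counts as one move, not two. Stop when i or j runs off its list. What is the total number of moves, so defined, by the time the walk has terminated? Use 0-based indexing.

[i=0,j=0] 3<9 → i++
[i=1,j=0] 10>9 → j++
[i=1,j=1] 10<18 → i++
[i=2,j=1] 19>18 → j++
[i=2,j=2] 19<23 → i++

5 moves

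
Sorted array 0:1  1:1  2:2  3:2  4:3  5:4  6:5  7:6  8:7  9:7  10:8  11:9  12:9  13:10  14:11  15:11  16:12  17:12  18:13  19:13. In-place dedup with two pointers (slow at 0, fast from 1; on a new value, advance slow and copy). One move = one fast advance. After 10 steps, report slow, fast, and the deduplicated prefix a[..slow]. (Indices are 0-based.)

slow=7, fast=11, prefix=[1, 2, 3, 4, 5, 6, 7, 8]

(s=0,f=1) a[fast]=1=a[slow] dup → fast++
(s=0,f=2) a[fast]=2≠a[slow]=1 write a[1]=2 → slow++,fast++
(s=1,f=3) a[fast]=2=a[slow] dup → fast++
(s=1,f=4) a[fast]=3≠a[slow]=2 write a[2]=3 → slow++,fast++
(s=2,f=5) a[fast]=4≠a[slow]=3 write a[3]=4 → slow++,fast++
(s=3,f=6) a[fast]=5≠a[slow]=4 write a[4]=5 → slow++,fast++
(s=4,f=7) a[fast]=6≠a[slow]=5 write a[5]=6 → slow++,fast++
(s=5,f=8) a[fast]=7≠a[slow]=6 write a[6]=7 → slow++,fast++
(s=6,f=9) a[fast]=7=a[slow] dup → fast++
(s=6,f=10) a[fast]=8≠a[slow]=7 write a[7]=8 → slow++,fast++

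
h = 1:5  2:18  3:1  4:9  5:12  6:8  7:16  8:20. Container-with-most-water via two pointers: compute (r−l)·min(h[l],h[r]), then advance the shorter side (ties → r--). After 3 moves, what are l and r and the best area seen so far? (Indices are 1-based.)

l=4, r=8, best area=108

l=1 r=8: min(5,20)*7=35 best=35 *, l++
l=2 r=8: min(18,20)*6=108 best=108 *, l++
l=3 r=8: min(1,20)*5=5 best=108, l++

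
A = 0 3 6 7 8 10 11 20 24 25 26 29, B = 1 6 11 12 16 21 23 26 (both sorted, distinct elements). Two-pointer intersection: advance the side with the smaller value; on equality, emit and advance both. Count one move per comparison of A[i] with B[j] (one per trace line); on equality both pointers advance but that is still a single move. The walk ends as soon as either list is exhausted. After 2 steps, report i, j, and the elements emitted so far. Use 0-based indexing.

i=0 j=0: 0<1, i++
i=1 j=0: 3>1, j++

i=1, j=1, emitted=[]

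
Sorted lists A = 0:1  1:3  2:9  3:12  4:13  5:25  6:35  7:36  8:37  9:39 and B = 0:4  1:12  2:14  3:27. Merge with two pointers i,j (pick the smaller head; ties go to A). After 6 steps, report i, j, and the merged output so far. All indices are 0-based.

i=4, j=2, merged so far=[1, 3, 4, 9, 12, 12]

i=0 j=0: A[i]=1<=B[j]=4 take 1, i++
i=1 j=0: A[i]=3<=B[j]=4 take 3, i++
i=2 j=0: A[i]=9>B[j]=4 take 4, j++
i=2 j=1: A[i]=9<=B[j]=12 take 9, i++
i=3 j=1: A[i]=12<=B[j]=12 take 12, i++
i=4 j=1: A[i]=13>B[j]=12 take 12, j++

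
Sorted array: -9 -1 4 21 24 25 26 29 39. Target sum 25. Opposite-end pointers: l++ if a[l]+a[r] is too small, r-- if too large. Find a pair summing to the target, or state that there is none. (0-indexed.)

(-1, 26)

l=0 r=8: -9+39=30 >25, r--
l=0 r=7: -9+29=20 <25, l++
l=1 r=7: -1+29=28 >25, r--
l=1 r=6: -1+26=25, found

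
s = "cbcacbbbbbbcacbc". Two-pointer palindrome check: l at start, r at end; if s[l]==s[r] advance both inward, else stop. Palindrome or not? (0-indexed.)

l=0 r=15: 'c'=='c', l++,r--
l=1 r=14: 'b'=='b', l++,r--
l=2 r=13: 'c'=='c', l++,r--
l=3 r=12: 'a'=='a', l++,r--
l=4 r=11: 'c'=='c', l++,r--
l=5 r=10: 'b'=='b', l++,r--
l=6 r=9: 'b'=='b', l++,r--
l=7 r=8: 'b'=='b', l++,r--

palindrome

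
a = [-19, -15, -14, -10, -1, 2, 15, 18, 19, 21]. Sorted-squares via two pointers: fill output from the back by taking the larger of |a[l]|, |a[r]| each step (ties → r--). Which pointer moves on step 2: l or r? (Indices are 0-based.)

r

[0,9] |-19|<=|21| out[9]=441 → r--
[0,8] |-19|<=|19| out[8]=361 → r--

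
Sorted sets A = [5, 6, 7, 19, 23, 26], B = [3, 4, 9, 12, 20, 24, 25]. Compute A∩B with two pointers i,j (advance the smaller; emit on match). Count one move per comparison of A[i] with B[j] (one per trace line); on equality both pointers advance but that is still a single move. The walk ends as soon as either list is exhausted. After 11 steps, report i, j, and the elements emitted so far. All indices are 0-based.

i=0 j=0: 5>3, j++
i=0 j=1: 5>4, j++
i=0 j=2: 5<9, i++
i=1 j=2: 6<9, i++
i=2 j=2: 7<9, i++
i=3 j=2: 19>9, j++
i=3 j=3: 19>12, j++
i=3 j=4: 19<20, i++
i=4 j=4: 23>20, j++
i=4 j=5: 23<24, i++
i=5 j=5: 26>24, j++

i=5, j=6, emitted=[]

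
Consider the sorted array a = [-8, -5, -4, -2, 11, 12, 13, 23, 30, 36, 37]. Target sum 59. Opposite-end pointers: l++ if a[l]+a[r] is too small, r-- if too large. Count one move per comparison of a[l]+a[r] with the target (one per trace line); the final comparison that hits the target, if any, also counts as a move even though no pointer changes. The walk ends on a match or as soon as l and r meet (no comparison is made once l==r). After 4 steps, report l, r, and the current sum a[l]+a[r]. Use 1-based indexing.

l=1 r=11: -8+37=29 <59, l++
l=2 r=11: -5+37=32 <59, l++
l=3 r=11: -4+37=33 <59, l++
l=4 r=11: -2+37=35 <59, l++

l=5, r=11, sum=48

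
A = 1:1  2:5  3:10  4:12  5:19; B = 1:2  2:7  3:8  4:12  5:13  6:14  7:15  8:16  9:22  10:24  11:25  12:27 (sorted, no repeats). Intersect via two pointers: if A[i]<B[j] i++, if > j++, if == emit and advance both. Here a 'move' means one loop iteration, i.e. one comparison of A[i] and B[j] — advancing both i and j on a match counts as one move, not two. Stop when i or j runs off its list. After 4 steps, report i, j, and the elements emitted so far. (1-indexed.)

i=3, j=3, emitted=[]

[i=1,j=1] 1<2 → i++
[i=2,j=1] 5>2 → j++
[i=2,j=2] 5<7 → i++
[i=3,j=2] 10>7 → j++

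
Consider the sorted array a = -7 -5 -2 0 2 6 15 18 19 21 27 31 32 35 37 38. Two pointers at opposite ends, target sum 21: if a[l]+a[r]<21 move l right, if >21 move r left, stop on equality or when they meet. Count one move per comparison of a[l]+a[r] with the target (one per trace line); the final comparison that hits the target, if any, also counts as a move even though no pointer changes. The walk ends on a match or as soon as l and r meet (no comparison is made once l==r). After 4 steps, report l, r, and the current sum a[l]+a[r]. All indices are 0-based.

l=0 r=15: -7+38=31 >21, r--
l=0 r=14: -7+37=30 >21, r--
l=0 r=13: -7+35=28 >21, r--
l=0 r=12: -7+32=25 >21, r--

l=0, r=11, sum=24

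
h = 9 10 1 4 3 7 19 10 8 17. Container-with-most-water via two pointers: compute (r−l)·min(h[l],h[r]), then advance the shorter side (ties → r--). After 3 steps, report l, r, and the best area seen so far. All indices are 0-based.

l=3, r=9, best area=81

l=0 r=9: min(9,17)*9=81 best=81 *, l++
l=1 r=9: min(10,17)*8=80 best=81, l++
l=2 r=9: min(1,17)*7=7 best=81, l++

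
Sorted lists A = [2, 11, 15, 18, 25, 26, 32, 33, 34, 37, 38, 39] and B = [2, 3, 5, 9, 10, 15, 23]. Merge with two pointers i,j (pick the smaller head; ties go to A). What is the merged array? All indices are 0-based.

[i=0,j=0] A[i]=2<=B[j]=2 take 2 → i++
[i=1,j=0] A[i]=11>B[j]=2 take 2 → j++
[i=1,j=1] A[i]=11>B[j]=3 take 3 → j++
[i=1,j=2] A[i]=11>B[j]=5 take 5 → j++
[i=1,j=3] A[i]=11>B[j]=9 take 9 → j++
[i=1,j=4] A[i]=11>B[j]=10 take 10 → j++
[i=1,j=5] A[i]=11<=B[j]=15 take 11 → i++
[i=2,j=5] A[i]=15<=B[j]=15 take 15 → i++
[i=3,j=5] A[i]=18>B[j]=15 take 15 → j++
[i=3,j=6] A[i]=18<=B[j]=23 take 18 → i++
[i=4,j=6] A[i]=25>B[j]=23 take 23 → j++
[i=4,j=7] B done, take A[i]=25 → i++
[i=5,j=7] B done, take A[i]=26 → i++
[i=6,j=7] B done, take A[i]=32 → i++
[i=7,j=7] B done, take A[i]=33 → i++
[i=8,j=7] B done, take A[i]=34 → i++
[i=9,j=7] B done, take A[i]=37 → i++
[i=10,j=7] B done, take A[i]=38 → i++
[i=11,j=7] B done, take A[i]=39 → i++

[2, 2, 3, 5, 9, 10, 11, 15, 15, 18, 23, 25, 26, 32, 33, 34, 37, 38, 39]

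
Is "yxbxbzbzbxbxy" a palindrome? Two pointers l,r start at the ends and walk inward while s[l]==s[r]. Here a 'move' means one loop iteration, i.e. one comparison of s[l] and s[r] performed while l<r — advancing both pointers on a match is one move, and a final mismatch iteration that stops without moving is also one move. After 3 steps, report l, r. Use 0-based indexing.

[0,12] 'y'=='y' → l++,r--
[1,11] 'x'=='x' → l++,r--
[2,10] 'b'=='b' → l++,r--

l=3, r=9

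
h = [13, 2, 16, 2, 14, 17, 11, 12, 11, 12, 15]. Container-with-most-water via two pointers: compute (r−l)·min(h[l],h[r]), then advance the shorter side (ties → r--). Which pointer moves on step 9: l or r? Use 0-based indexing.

l

[0,10] min(13,15)*10=130 best=130 * → l++
[1,10] min(2,15)*9=18 best=130 → l++
[2,10] min(16,15)*8=120 best=130 → r--
[2,9] min(16,12)*7=84 best=130 → r--
[2,8] min(16,11)*6=66 best=130 → r--
[2,7] min(16,12)*5=60 best=130 → r--
[2,6] min(16,11)*4=44 best=130 → r--
[2,5] min(16,17)*3=48 best=130 → l++
[3,5] min(2,17)*2=4 best=130 → l++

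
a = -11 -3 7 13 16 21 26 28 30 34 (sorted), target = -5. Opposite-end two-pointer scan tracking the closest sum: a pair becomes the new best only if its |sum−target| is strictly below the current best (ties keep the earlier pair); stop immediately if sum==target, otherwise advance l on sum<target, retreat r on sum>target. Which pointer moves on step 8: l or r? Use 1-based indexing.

[1,10] -11+34=23 d=28 * → r--
[1,9] -11+30=19 d=24 * → r--
[1,8] -11+28=17 d=22 * → r--
[1,7] -11+26=15 d=20 * → r--
[1,6] -11+21=10 d=15 * → r--
[1,5] -11+16=5 d=10 * → r--
[1,4] -11+13=2 d=7 * → r--
[1,3] -11+7=-4 d=1 * → r--

r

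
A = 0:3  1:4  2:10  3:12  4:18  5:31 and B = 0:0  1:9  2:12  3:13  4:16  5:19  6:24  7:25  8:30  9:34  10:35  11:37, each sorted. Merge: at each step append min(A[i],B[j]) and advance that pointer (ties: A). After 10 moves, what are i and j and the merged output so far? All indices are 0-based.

i=5, j=5, merged so far=[0, 3, 4, 9, 10, 12, 12, 13, 16, 18]

[i=0,j=0] A[i]=3>B[j]=0 take 0 → j++
[i=0,j=1] A[i]=3<=B[j]=9 take 3 → i++
[i=1,j=1] A[i]=4<=B[j]=9 take 4 → i++
[i=2,j=1] A[i]=10>B[j]=9 take 9 → j++
[i=2,j=2] A[i]=10<=B[j]=12 take 10 → i++
[i=3,j=2] A[i]=12<=B[j]=12 take 12 → i++
[i=4,j=2] A[i]=18>B[j]=12 take 12 → j++
[i=4,j=3] A[i]=18>B[j]=13 take 13 → j++
[i=4,j=4] A[i]=18>B[j]=16 take 16 → j++
[i=4,j=5] A[i]=18<=B[j]=19 take 18 → i++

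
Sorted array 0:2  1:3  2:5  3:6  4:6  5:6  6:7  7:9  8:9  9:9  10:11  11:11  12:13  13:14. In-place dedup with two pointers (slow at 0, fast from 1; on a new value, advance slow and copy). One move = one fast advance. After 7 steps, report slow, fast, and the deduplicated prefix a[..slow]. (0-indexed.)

slow=0 fast=1: a[fast]=3≠a[slow]=2 write a[1]=3, slow++,fast++
slow=1 fast=2: a[fast]=5≠a[slow]=3 write a[2]=5, slow++,fast++
slow=2 fast=3: a[fast]=6≠a[slow]=5 write a[3]=6, slow++,fast++
slow=3 fast=4: a[fast]=6=a[slow] dup, fast++
slow=3 fast=5: a[fast]=6=a[slow] dup, fast++
slow=3 fast=6: a[fast]=7≠a[slow]=6 write a[4]=7, slow++,fast++
slow=4 fast=7: a[fast]=9≠a[slow]=7 write a[5]=9, slow++,fast++

slow=5, fast=8, prefix=[2, 3, 5, 6, 7, 9]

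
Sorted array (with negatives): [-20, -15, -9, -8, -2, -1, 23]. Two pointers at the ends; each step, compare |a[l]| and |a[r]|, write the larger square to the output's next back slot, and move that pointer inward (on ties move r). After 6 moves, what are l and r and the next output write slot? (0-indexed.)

l=5, r=5, next write slot=0

[0,6] |-20|<=|23| out[6]=529 → r--
[0,5] |-20|>|-1| out[5]=400 → l++
[1,5] |-15|>|-1| out[4]=225 → l++
[2,5] |-9|>|-1| out[3]=81 → l++
[3,5] |-8|>|-1| out[2]=64 → l++
[4,5] |-2|>|-1| out[1]=4 → l++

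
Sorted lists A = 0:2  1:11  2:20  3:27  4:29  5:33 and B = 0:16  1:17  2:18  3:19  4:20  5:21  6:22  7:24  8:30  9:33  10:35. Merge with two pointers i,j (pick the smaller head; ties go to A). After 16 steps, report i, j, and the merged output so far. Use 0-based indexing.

i=6, j=10, merged so far=[2, 11, 16, 17, 18, 19, 20, 20, 21, 22, 24, 27, 29, 30, 33, 33]

[i=0,j=0] A[i]=2<=B[j]=16 take 2 → i++
[i=1,j=0] A[i]=11<=B[j]=16 take 11 → i++
[i=2,j=0] A[i]=20>B[j]=16 take 16 → j++
[i=2,j=1] A[i]=20>B[j]=17 take 17 → j++
[i=2,j=2] A[i]=20>B[j]=18 take 18 → j++
[i=2,j=3] A[i]=20>B[j]=19 take 19 → j++
[i=2,j=4] A[i]=20<=B[j]=20 take 20 → i++
[i=3,j=4] A[i]=27>B[j]=20 take 20 → j++
[i=3,j=5] A[i]=27>B[j]=21 take 21 → j++
[i=3,j=6] A[i]=27>B[j]=22 take 22 → j++
[i=3,j=7] A[i]=27>B[j]=24 take 24 → j++
[i=3,j=8] A[i]=27<=B[j]=30 take 27 → i++
[i=4,j=8] A[i]=29<=B[j]=30 take 29 → i++
[i=5,j=8] A[i]=33>B[j]=30 take 30 → j++
[i=5,j=9] A[i]=33<=B[j]=33 take 33 → i++
[i=6,j=9] A done, take B[j]=33 → j++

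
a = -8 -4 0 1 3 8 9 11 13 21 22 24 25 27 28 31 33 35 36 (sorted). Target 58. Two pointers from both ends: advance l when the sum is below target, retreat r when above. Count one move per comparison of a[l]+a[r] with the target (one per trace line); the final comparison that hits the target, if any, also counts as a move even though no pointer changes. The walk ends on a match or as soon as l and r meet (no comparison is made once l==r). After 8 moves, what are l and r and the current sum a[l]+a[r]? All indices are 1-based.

l=1 r=19: -8+36=28 <58, l++
l=2 r=19: -4+36=32 <58, l++
l=3 r=19: 0+36=36 <58, l++
l=4 r=19: 1+36=37 <58, l++
l=5 r=19: 3+36=39 <58, l++
l=6 r=19: 8+36=44 <58, l++
l=7 r=19: 9+36=45 <58, l++
l=8 r=19: 11+36=47 <58, l++

l=9, r=19, sum=49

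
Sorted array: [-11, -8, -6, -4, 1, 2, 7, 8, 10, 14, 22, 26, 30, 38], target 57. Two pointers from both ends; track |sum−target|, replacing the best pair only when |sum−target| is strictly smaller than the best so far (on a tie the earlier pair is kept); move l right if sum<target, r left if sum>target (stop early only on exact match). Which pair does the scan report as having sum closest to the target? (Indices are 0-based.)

pair (26, 30) with sum 56 (|Δ|=1)

[0,13] -11+38=27 d=30 * → l++
[1,13] -8+38=30 d=27 * → l++
[2,13] -6+38=32 d=25 * → l++
[3,13] -4+38=34 d=23 * → l++
[4,13] 1+38=39 d=18 * → l++
[5,13] 2+38=40 d=17 * → l++
[6,13] 7+38=45 d=12 * → l++
[7,13] 8+38=46 d=11 * → l++
[8,13] 10+38=48 d=9 * → l++
[9,13] 14+38=52 d=5 * → l++
[10,13] 22+38=60 d=3 * → r--
[10,12] 22+30=52 d=5 → l++
[11,12] 26+30=56 d=1 * → l++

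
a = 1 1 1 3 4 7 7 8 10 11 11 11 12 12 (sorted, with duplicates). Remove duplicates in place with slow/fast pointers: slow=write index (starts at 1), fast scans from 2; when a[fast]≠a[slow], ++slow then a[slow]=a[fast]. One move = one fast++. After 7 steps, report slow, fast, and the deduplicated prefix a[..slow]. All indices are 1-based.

slow=5, fast=9, prefix=[1, 3, 4, 7, 8]

(s=1,f=2) a[fast]=1=a[slow] dup → fast++
(s=1,f=3) a[fast]=1=a[slow] dup → fast++
(s=1,f=4) a[fast]=3≠a[slow]=1 write a[2]=3 → slow++,fast++
(s=2,f=5) a[fast]=4≠a[slow]=3 write a[3]=4 → slow++,fast++
(s=3,f=6) a[fast]=7≠a[slow]=4 write a[4]=7 → slow++,fast++
(s=4,f=7) a[fast]=7=a[slow] dup → fast++
(s=4,f=8) a[fast]=8≠a[slow]=7 write a[5]=8 → slow++,fast++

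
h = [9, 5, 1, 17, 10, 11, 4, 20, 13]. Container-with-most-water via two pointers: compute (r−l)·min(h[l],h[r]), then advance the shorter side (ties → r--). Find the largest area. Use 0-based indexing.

max area = 72

[0,8] min(9,13)*8=72 best=72 * → l++
[1,8] min(5,13)*7=35 best=72 → l++
[2,8] min(1,13)*6=6 best=72 → l++
[3,8] min(17,13)*5=65 best=72 → r--
[3,7] min(17,20)*4=68 best=72 → l++
[4,7] min(10,20)*3=30 best=72 → l++
[5,7] min(11,20)*2=22 best=72 → l++
[6,7] min(4,20)*1=4 best=72 → l++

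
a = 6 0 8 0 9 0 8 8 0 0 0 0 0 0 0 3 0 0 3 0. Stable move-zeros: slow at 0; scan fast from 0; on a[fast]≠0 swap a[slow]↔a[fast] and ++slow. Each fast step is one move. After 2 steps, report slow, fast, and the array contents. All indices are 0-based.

slow=0 fast=0: a[fast]=6≠0 swap→a[0]=6, slow++,fast++
slow=1 fast=1: a[fast]=0, fast++

slow=1, fast=2, a=[6, 0, 8, 0, 9, 0, 8, 8, 0, 0, 0, 0, 0, 0, 0, 3, 0, 0, 3, 0]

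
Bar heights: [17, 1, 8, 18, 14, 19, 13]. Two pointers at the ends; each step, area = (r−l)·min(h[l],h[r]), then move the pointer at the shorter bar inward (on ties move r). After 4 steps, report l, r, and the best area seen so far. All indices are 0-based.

l=0 r=6: min(17,13)*6=78 best=78 *, r--
l=0 r=5: min(17,19)*5=85 best=85 *, l++
l=1 r=5: min(1,19)*4=4 best=85, l++
l=2 r=5: min(8,19)*3=24 best=85, l++

l=3, r=5, best area=85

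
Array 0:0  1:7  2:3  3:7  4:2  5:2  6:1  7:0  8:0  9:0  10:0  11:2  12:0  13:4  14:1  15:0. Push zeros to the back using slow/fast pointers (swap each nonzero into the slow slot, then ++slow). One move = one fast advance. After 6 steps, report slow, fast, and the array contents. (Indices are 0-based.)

slow=0 fast=0: a[fast]=0, fast++
slow=0 fast=1: a[fast]=7≠0 swap→a[0]=7, slow++,fast++
slow=1 fast=2: a[fast]=3≠0 swap→a[1]=3, slow++,fast++
slow=2 fast=3: a[fast]=7≠0 swap→a[2]=7, slow++,fast++
slow=3 fast=4: a[fast]=2≠0 swap→a[3]=2, slow++,fast++
slow=4 fast=5: a[fast]=2≠0 swap→a[4]=2, slow++,fast++

slow=5, fast=6, a=[7, 3, 7, 2, 2, 0, 1, 0, 0, 0, 0, 2, 0, 4, 1, 0]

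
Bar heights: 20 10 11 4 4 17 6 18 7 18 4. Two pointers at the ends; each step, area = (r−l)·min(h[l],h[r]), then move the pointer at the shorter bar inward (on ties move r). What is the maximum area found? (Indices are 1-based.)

l=1 r=11: min(20,4)*10=40 best=40 *, r--
l=1 r=10: min(20,18)*9=162 best=162 *, r--
l=1 r=9: min(20,7)*8=56 best=162, r--
l=1 r=8: min(20,18)*7=126 best=162, r--
l=1 r=7: min(20,6)*6=36 best=162, r--
l=1 r=6: min(20,17)*5=85 best=162, r--
l=1 r=5: min(20,4)*4=16 best=162, r--
l=1 r=4: min(20,4)*3=12 best=162, r--
l=1 r=3: min(20,11)*2=22 best=162, r--
l=1 r=2: min(20,10)*1=10 best=162, r--

max area = 162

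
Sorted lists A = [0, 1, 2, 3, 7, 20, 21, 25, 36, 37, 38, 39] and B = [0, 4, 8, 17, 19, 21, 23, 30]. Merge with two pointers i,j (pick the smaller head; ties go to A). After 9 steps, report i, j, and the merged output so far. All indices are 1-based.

i=6, j=5, merged so far=[0, 0, 1, 2, 3, 4, 7, 8, 17]

i=1 j=1: A[i]=0<=B[j]=0 take 0, i++
i=2 j=1: A[i]=1>B[j]=0 take 0, j++
i=2 j=2: A[i]=1<=B[j]=4 take 1, i++
i=3 j=2: A[i]=2<=B[j]=4 take 2, i++
i=4 j=2: A[i]=3<=B[j]=4 take 3, i++
i=5 j=2: A[i]=7>B[j]=4 take 4, j++
i=5 j=3: A[i]=7<=B[j]=8 take 7, i++
i=6 j=3: A[i]=20>B[j]=8 take 8, j++
i=6 j=4: A[i]=20>B[j]=17 take 17, j++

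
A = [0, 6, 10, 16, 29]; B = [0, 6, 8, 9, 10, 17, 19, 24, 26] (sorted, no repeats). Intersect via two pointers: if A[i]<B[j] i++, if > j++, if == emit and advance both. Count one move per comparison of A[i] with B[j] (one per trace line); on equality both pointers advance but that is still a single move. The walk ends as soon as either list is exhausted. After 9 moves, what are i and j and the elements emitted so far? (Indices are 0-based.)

[i=0,j=0] 0==0 emit → i++,j++
[i=1,j=1] 6==6 emit → i++,j++
[i=2,j=2] 10>8 → j++
[i=2,j=3] 10>9 → j++
[i=2,j=4] 10==10 emit → i++,j++
[i=3,j=5] 16<17 → i++
[i=4,j=5] 29>17 → j++
[i=4,j=6] 29>19 → j++
[i=4,j=7] 29>24 → j++

i=4, j=8, emitted=[0, 6, 10]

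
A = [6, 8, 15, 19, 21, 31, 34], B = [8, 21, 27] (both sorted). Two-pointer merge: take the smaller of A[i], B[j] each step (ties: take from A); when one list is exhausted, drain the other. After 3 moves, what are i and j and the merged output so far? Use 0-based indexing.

i=2, j=1, merged so far=[6, 8, 8]

i=0 j=0: A[i]=6<=B[j]=8 take 6, i++
i=1 j=0: A[i]=8<=B[j]=8 take 8, i++
i=2 j=0: A[i]=15>B[j]=8 take 8, j++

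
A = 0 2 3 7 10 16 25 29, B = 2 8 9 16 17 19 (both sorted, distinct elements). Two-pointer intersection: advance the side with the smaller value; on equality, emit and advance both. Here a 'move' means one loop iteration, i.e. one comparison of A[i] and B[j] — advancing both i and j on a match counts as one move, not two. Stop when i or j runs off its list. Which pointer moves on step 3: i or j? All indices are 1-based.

[i=1,j=1] 0<2 → i++
[i=2,j=1] 2==2 emit → i++,j++
[i=3,j=2] 3<8 → i++

i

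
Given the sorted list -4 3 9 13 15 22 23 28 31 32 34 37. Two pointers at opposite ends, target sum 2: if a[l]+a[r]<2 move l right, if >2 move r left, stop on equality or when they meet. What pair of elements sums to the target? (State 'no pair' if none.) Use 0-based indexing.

no pair

[0,11] -4+37=33 >2 → r--
[0,10] -4+34=30 >2 → r--
[0,9] -4+32=28 >2 → r--
[0,8] -4+31=27 >2 → r--
[0,7] -4+28=24 >2 → r--
[0,6] -4+23=19 >2 → r--
[0,5] -4+22=18 >2 → r--
[0,4] -4+15=11 >2 → r--
[0,3] -4+13=9 >2 → r--
[0,2] -4+9=5 >2 → r--
[0,1] -4+3=-1 <2 → l++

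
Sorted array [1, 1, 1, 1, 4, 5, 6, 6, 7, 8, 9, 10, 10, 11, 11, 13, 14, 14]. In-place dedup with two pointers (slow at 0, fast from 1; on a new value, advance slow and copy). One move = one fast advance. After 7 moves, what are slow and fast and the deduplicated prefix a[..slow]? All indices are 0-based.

(s=0,f=1) a[fast]=1=a[slow] dup → fast++
(s=0,f=2) a[fast]=1=a[slow] dup → fast++
(s=0,f=3) a[fast]=1=a[slow] dup → fast++
(s=0,f=4) a[fast]=4≠a[slow]=1 write a[1]=4 → slow++,fast++
(s=1,f=5) a[fast]=5≠a[slow]=4 write a[2]=5 → slow++,fast++
(s=2,f=6) a[fast]=6≠a[slow]=5 write a[3]=6 → slow++,fast++
(s=3,f=7) a[fast]=6=a[slow] dup → fast++

slow=3, fast=8, prefix=[1, 4, 5, 6]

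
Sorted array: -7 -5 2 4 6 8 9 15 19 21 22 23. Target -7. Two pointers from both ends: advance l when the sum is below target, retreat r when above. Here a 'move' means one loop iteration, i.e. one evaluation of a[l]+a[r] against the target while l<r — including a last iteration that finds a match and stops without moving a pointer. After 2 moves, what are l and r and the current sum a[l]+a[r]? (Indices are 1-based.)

l=1, r=10, sum=14

[1,12] -7+23=16 >-7 → r--
[1,11] -7+22=15 >-7 → r--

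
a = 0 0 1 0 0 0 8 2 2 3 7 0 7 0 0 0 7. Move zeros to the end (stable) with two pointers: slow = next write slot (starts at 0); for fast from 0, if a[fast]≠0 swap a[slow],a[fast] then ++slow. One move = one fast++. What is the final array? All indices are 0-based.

[1, 8, 2, 2, 3, 7, 7, 7, 0, 0, 0, 0, 0, 0, 0, 0, 0]

(s=0,f=0) a[fast]=0 → fast++
(s=0,f=1) a[fast]=0 → fast++
(s=0,f=2) a[fast]=1≠0 swap→a[0]=1 → slow++,fast++
(s=1,f=3) a[fast]=0 → fast++
(s=1,f=4) a[fast]=0 → fast++
(s=1,f=5) a[fast]=0 → fast++
(s=1,f=6) a[fast]=8≠0 swap→a[1]=8 → slow++,fast++
(s=2,f=7) a[fast]=2≠0 swap→a[2]=2 → slow++,fast++
(s=3,f=8) a[fast]=2≠0 swap→a[3]=2 → slow++,fast++
(s=4,f=9) a[fast]=3≠0 swap→a[4]=3 → slow++,fast++
(s=5,f=10) a[fast]=7≠0 swap→a[5]=7 → slow++,fast++
(s=6,f=11) a[fast]=0 → fast++
(s=6,f=12) a[fast]=7≠0 swap→a[6]=7 → slow++,fast++
(s=7,f=13) a[fast]=0 → fast++
(s=7,f=14) a[fast]=0 → fast++
(s=7,f=15) a[fast]=0 → fast++
(s=7,f=16) a[fast]=7≠0 swap→a[7]=7 → slow++,fast++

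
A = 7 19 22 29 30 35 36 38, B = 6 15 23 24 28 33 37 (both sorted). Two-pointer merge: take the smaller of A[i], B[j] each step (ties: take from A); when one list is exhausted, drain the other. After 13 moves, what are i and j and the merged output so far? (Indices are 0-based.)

i=7, j=6, merged so far=[6, 7, 15, 19, 22, 23, 24, 28, 29, 30, 33, 35, 36]

i=0 j=0: A[i]=7>B[j]=6 take 6, j++
i=0 j=1: A[i]=7<=B[j]=15 take 7, i++
i=1 j=1: A[i]=19>B[j]=15 take 15, j++
i=1 j=2: A[i]=19<=B[j]=23 take 19, i++
i=2 j=2: A[i]=22<=B[j]=23 take 22, i++
i=3 j=2: A[i]=29>B[j]=23 take 23, j++
i=3 j=3: A[i]=29>B[j]=24 take 24, j++
i=3 j=4: A[i]=29>B[j]=28 take 28, j++
i=3 j=5: A[i]=29<=B[j]=33 take 29, i++
i=4 j=5: A[i]=30<=B[j]=33 take 30, i++
i=5 j=5: A[i]=35>B[j]=33 take 33, j++
i=5 j=6: A[i]=35<=B[j]=37 take 35, i++
i=6 j=6: A[i]=36<=B[j]=37 take 36, i++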